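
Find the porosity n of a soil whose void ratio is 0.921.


Using the relation n = e / (1 + e)
n = 0.921 / (1 + 0.921)
n = 0.921 / 1.921
n = 0.4794


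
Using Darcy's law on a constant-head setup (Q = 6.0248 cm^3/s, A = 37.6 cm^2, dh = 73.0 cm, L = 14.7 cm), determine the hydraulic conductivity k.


Result: 0.032266 cm/s

Derivation:
Compute hydraulic gradient:
i = dh / L = 73.0 / 14.7 = 4.96599
Then apply Darcy's law:
k = Q / (A * i)
k = 6.0248 / (37.6 * 4.96599)
k = 6.0248 / 186.721
k = 0.032266 cm/s


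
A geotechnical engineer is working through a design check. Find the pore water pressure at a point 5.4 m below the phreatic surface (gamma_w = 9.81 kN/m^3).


Using u = gamma_w * h_w
u = 9.81 * 5.4
u = 52.97 kPa


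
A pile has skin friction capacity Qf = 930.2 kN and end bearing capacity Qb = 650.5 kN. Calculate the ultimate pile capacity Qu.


Using Qu = Qf + Qb
Qu = 930.2 + 650.5
Qu = 1580.7 kN


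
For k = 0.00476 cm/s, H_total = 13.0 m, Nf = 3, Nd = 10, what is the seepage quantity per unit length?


Result: 0.0001856 m^3/s per m

Derivation:
Convert k to m/s for unit consistency with H:
k = 0.00476 cm/s = 0.00476 / 100 m/s = 4.76e-05 m/s
Using q = k * H * Nf / Nd
Nf / Nd = 3 / 10 = 0.3
q = 4.76e-05 * 13.0 * 0.3
q = 0.0001856 m^3/s per m


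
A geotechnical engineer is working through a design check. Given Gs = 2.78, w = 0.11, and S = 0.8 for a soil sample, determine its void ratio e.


Using the relation e = Gs * w / S
e = 2.78 * 0.11 / 0.8
e = 0.3822


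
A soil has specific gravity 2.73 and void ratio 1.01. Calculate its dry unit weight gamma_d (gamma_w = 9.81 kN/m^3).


Result: 13.324 kN/m^3

Derivation:
Using gamma_d = Gs * gamma_w / (1 + e)
gamma_d = 2.73 * 9.81 / (1 + 1.01)
gamma_d = 2.73 * 9.81 / 2.01
gamma_d = 13.324 kN/m^3


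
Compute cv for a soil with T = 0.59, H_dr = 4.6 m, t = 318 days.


Using cv = T * H_dr^2 / t
H_dr^2 = 4.6^2 = 21.16
cv = 0.59 * 21.16 / 318
cv = 0.03926 m^2/day


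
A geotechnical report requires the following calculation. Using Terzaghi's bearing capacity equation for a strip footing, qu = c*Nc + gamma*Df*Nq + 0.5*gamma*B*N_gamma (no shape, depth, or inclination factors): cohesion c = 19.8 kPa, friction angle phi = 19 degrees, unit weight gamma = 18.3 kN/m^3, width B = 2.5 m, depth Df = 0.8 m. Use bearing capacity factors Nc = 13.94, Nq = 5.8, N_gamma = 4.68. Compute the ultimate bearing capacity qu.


Compute qu = c*Nc + gamma*Df*Nq + 0.5*gamma*B*N_gamma
Term 1: 19.8 * 13.94 = 276.012
Term 2: 18.3 * 0.8 * 5.8 = 84.912
Term 3: 0.5 * 18.3 * 2.5 * 4.68 = 107.055
qu = 276.012 + 84.912 + 107.055
qu = 467.98 kPa


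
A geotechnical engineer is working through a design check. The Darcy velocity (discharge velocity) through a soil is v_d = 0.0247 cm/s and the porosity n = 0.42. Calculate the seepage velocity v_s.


Using v_s = v_d / n
v_s = 0.0247 / 0.42
v_s = 0.05881 cm/s


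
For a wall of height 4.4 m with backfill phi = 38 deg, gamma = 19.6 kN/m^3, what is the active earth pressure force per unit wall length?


Compute active earth pressure coefficient:
Ka = tan^2(45 - phi/2) = tan^2(26.0) = 0.237883
Compute active force:
Pa = 0.5 * Ka * gamma * H^2
Pa = 0.5 * 0.237883 * 19.6 * 4.4^2
Pa = 45.13 kN/m


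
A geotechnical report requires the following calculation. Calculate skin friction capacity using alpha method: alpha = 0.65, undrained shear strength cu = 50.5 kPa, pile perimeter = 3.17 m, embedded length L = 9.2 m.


Using Qs = alpha * cu * perimeter * L
Qs = 0.65 * 50.5 * 3.17 * 9.2
Qs = 957.31 kN


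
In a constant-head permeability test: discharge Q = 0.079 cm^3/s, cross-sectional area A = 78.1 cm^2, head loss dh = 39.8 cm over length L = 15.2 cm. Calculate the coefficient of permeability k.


Result: 0.000386 cm/s

Derivation:
Compute hydraulic gradient:
i = dh / L = 39.8 / 15.2 = 2.61842
Then apply Darcy's law:
k = Q / (A * i)
k = 0.079 / (78.1 * 2.61842)
k = 0.079 / 204.499
k = 0.000386 cm/s


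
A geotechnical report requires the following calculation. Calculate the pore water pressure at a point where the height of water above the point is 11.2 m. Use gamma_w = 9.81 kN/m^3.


Using u = gamma_w * h_w
u = 9.81 * 11.2
u = 109.87 kPa


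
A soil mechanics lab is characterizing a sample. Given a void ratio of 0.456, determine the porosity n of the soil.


Using the relation n = e / (1 + e)
n = 0.456 / (1 + 0.456)
n = 0.456 / 1.456
n = 0.3132


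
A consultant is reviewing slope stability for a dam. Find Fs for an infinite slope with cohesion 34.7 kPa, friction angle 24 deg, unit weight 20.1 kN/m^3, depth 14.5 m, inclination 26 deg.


Using Fs = c / (gamma*H*sin(beta)*cos(beta)) + tan(phi)/tan(beta)
Cohesion contribution = 34.7 / (20.1*14.5*sin(26)*cos(26))
Cohesion contribution = 0.302178
Friction contribution = tan(24)/tan(26) = 0.912854
Fs = 0.302178 + 0.912854
Fs = 1.215


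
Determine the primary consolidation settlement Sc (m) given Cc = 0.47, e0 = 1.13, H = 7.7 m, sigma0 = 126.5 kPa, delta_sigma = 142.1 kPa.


Using Sc = Cc * H / (1 + e0) * log10((sigma0 + delta_sigma) / sigma0)
Stress ratio = (126.5 + 142.1) / 126.5 = 2.12332
log10(2.12332) = 0.327015
Cc * H / (1 + e0) = 0.47 * 7.7 / (1 + 1.13) = 1.69906
Sc = 1.69906 * 0.327015
Sc = 0.5556 m


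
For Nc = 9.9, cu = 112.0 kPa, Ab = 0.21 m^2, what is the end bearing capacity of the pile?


Using Qb = Nc * cu * Ab
Qb = 9.9 * 112.0 * 0.21
Qb = 232.85 kN


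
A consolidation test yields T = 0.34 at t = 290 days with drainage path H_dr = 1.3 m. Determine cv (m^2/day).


Using cv = T * H_dr^2 / t
H_dr^2 = 1.3^2 = 1.69
cv = 0.34 * 1.69 / 290
cv = 0.00198 m^2/day


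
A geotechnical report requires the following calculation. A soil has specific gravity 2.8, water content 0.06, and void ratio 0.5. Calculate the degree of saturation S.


Using S = Gs * w / e
S = 2.8 * 0.06 / 0.5
S = 0.336


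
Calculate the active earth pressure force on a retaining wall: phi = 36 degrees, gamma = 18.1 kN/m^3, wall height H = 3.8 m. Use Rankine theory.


Result: 33.93 kN/m

Derivation:
Compute active earth pressure coefficient:
Ka = tan^2(45 - phi/2) = tan^2(27.0) = 0.259616
Compute active force:
Pa = 0.5 * Ka * gamma * H^2
Pa = 0.5 * 0.259616 * 18.1 * 3.8^2
Pa = 33.93 kN/m


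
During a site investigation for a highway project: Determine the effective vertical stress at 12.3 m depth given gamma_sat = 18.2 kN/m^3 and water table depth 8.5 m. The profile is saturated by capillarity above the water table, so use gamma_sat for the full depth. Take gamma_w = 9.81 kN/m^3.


Total stress = gamma_sat * depth
sigma = 18.2 * 12.3 = 223.86 kPa
Pore water pressure u = gamma_w * (depth - d_wt)
u = 9.81 * (12.3 - 8.5) = 37.278 kPa
Effective stress = sigma - u
sigma' = 223.86 - 37.278 = 186.58 kPa


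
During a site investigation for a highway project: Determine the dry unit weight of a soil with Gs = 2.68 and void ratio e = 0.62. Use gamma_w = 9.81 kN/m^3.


Using gamma_d = Gs * gamma_w / (1 + e)
gamma_d = 2.68 * 9.81 / (1 + 0.62)
gamma_d = 2.68 * 9.81 / 1.62
gamma_d = 16.229 kN/m^3


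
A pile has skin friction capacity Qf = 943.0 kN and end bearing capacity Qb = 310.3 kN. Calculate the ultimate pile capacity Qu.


Result: 1253.3 kN

Derivation:
Using Qu = Qf + Qb
Qu = 943.0 + 310.3
Qu = 1253.3 kN


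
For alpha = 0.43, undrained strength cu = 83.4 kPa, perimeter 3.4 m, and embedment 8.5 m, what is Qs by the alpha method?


Result: 1036.41 kN

Derivation:
Using Qs = alpha * cu * perimeter * L
Qs = 0.43 * 83.4 * 3.4 * 8.5
Qs = 1036.41 kN


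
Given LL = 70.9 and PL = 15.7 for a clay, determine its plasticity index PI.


Result: 55.2

Derivation:
Using PI = LL - PL
PI = 70.9 - 15.7
PI = 55.2


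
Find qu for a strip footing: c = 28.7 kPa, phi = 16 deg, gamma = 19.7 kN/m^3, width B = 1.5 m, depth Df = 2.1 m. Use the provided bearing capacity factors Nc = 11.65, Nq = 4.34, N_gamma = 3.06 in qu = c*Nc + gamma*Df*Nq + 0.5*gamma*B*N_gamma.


Compute qu = c*Nc + gamma*Df*Nq + 0.5*gamma*B*N_gamma
Term 1: 28.7 * 11.65 = 334.355
Term 2: 19.7 * 2.1 * 4.34 = 179.5458
Term 3: 0.5 * 19.7 * 1.5 * 3.06 = 45.2115
qu = 334.355 + 179.5458 + 45.2115
qu = 559.11 kPa


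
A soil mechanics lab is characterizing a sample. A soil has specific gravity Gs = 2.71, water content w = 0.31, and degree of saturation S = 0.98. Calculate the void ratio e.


Using the relation e = Gs * w / S
e = 2.71 * 0.31 / 0.98
e = 0.8572


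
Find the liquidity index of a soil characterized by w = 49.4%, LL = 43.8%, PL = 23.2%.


First compute the plasticity index:
PI = LL - PL = 43.8 - 23.2 = 20.6
Then compute the liquidity index:
LI = (w - PL) / PI
LI = (49.4 - 23.2) / 20.6
LI = 1.272


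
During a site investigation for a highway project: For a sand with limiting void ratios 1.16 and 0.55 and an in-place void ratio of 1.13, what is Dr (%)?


Using Dr = (e_max - e) / (e_max - e_min) * 100
e_max - e = 1.16 - 1.13 = 0.03
e_max - e_min = 1.16 - 0.55 = 0.61
Dr = 0.03 / 0.61 * 100
Dr = 4.92 %


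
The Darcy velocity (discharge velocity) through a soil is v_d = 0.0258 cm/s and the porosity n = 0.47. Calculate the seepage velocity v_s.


Using v_s = v_d / n
v_s = 0.0258 / 0.47
v_s = 0.05489 cm/s


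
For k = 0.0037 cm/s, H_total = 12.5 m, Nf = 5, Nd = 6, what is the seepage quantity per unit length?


Convert k to m/s for unit consistency with H:
k = 0.0037 cm/s = 0.0037 / 100 m/s = 3.7e-05 m/s
Using q = k * H * Nf / Nd
Nf / Nd = 5 / 6 = 0.8333
q = 3.7e-05 * 12.5 * 0.8333
q = 0.0003854 m^3/s per m


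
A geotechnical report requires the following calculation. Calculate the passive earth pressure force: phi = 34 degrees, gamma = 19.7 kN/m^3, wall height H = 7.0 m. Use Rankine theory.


Result: 1707.2 kN/m

Derivation:
Compute passive earth pressure coefficient:
Kp = tan^2(45 + phi/2) = tan^2(62.0) = 3.537132
Compute passive force:
Pp = 0.5 * Kp * gamma * H^2
Pp = 0.5 * 3.537132 * 19.7 * 7.0^2
Pp = 1707.2 kN/m


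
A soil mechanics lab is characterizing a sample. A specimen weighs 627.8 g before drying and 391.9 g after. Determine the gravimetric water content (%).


Using w = (m_wet - m_dry) / m_dry * 100
m_wet - m_dry = 627.8 - 391.9 = 235.9 g
w = 235.9 / 391.9 * 100
w = 60.19 %


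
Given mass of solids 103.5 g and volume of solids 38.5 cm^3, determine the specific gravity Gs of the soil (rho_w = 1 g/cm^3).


Using Gs = m_s / (V_s * rho_w)
Since rho_w = 1 g/cm^3:
Gs = 103.5 / 38.5
Gs = 2.688


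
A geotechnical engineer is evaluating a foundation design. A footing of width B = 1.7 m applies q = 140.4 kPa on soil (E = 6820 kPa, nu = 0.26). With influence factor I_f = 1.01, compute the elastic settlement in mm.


Using Se = q * B * (1 - nu^2) * I_f / E
1 - nu^2 = 1 - 0.26^2 = 0.9324
Se = 140.4 * 1.7 * 0.9324 * 1.01 / 6820
Se = 0.032958 m
Convert to mm: Se = 0.032958 * 1000 = 32.958 mm


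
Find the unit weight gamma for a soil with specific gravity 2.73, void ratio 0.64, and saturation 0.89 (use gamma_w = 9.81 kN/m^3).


Result: 19.737 kN/m^3

Derivation:
Using gamma = gamma_w * (Gs + S*e) / (1 + e)
Numerator: Gs + S*e = 2.73 + 0.89*0.64 = 3.2996
Denominator: 1 + e = 1 + 0.64 = 1.64
gamma = 9.81 * 3.2996 / 1.64
gamma = 19.737 kN/m^3


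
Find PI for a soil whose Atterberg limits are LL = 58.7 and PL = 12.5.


Using PI = LL - PL
PI = 58.7 - 12.5
PI = 46.2


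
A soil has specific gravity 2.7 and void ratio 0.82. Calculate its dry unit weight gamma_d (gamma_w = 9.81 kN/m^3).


Result: 14.553 kN/m^3

Derivation:
Using gamma_d = Gs * gamma_w / (1 + e)
gamma_d = 2.7 * 9.81 / (1 + 0.82)
gamma_d = 2.7 * 9.81 / 1.82
gamma_d = 14.553 kN/m^3


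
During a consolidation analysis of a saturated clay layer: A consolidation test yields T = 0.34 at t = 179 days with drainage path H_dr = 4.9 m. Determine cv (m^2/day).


Using cv = T * H_dr^2 / t
H_dr^2 = 4.9^2 = 24.01
cv = 0.34 * 24.01 / 179
cv = 0.04561 m^2/day


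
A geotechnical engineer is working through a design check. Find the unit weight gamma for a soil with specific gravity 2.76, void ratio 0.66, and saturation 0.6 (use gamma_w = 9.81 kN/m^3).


Using gamma = gamma_w * (Gs + S*e) / (1 + e)
Numerator: Gs + S*e = 2.76 + 0.6*0.66 = 3.156
Denominator: 1 + e = 1 + 0.66 = 1.66
gamma = 9.81 * 3.156 / 1.66
gamma = 18.651 kN/m^3


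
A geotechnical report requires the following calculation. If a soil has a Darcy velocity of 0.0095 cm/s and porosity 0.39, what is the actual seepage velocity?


Using v_s = v_d / n
v_s = 0.0095 / 0.39
v_s = 0.02436 cm/s


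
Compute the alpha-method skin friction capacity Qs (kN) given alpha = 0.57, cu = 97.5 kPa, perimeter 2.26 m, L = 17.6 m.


Using Qs = alpha * cu * perimeter * L
Qs = 0.57 * 97.5 * 2.26 * 17.6
Qs = 2210.55 kN


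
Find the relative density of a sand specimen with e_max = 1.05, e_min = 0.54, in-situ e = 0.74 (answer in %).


Result: 60.78 %

Derivation:
Using Dr = (e_max - e) / (e_max - e_min) * 100
e_max - e = 1.05 - 0.74 = 0.31
e_max - e_min = 1.05 - 0.54 = 0.51
Dr = 0.31 / 0.51 * 100
Dr = 60.78 %


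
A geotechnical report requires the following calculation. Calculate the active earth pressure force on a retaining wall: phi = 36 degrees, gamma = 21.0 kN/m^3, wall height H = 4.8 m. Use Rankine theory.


Result: 62.81 kN/m

Derivation:
Compute active earth pressure coefficient:
Ka = tan^2(45 - phi/2) = tan^2(27.0) = 0.259616
Compute active force:
Pa = 0.5 * Ka * gamma * H^2
Pa = 0.5 * 0.259616 * 21.0 * 4.8^2
Pa = 62.81 kN/m


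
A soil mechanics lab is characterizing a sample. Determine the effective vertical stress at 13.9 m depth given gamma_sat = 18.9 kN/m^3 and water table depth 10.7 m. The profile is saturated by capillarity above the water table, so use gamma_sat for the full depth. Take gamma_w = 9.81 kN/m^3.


Result: 231.32 kPa

Derivation:
Total stress = gamma_sat * depth
sigma = 18.9 * 13.9 = 262.71 kPa
Pore water pressure u = gamma_w * (depth - d_wt)
u = 9.81 * (13.9 - 10.7) = 31.392 kPa
Effective stress = sigma - u
sigma' = 262.71 - 31.392 = 231.32 kPa


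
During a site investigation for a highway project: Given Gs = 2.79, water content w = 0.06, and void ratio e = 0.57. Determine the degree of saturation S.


Result: 0.2937

Derivation:
Using S = Gs * w / e
S = 2.79 * 0.06 / 0.57
S = 0.2937


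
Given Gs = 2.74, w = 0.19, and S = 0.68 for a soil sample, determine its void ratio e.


Using the relation e = Gs * w / S
e = 2.74 * 0.19 / 0.68
e = 0.7656


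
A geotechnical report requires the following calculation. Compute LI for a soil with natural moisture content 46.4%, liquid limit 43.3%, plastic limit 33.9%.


First compute the plasticity index:
PI = LL - PL = 43.3 - 33.9 = 9.4
Then compute the liquidity index:
LI = (w - PL) / PI
LI = (46.4 - 33.9) / 9.4
LI = 1.33


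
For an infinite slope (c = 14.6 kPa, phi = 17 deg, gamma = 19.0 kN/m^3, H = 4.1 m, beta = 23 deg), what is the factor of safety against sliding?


Result: 1.241

Derivation:
Using Fs = c / (gamma*H*sin(beta)*cos(beta)) + tan(phi)/tan(beta)
Cohesion contribution = 14.6 / (19.0*4.1*sin(23)*cos(23))
Cohesion contribution = 0.521088
Friction contribution = tan(17)/tan(23) = 0.720256
Fs = 0.521088 + 0.720256
Fs = 1.241


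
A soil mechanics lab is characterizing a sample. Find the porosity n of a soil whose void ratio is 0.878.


Result: 0.4675

Derivation:
Using the relation n = e / (1 + e)
n = 0.878 / (1 + 0.878)
n = 0.878 / 1.878
n = 0.4675


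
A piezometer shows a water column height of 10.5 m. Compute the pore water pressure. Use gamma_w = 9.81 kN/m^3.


Using u = gamma_w * h_w
u = 9.81 * 10.5
u = 103.01 kPa


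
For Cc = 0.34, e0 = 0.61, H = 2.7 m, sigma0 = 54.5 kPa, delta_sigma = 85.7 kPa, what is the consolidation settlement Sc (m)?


Result: 0.234 m

Derivation:
Using Sc = Cc * H / (1 + e0) * log10((sigma0 + delta_sigma) / sigma0)
Stress ratio = (54.5 + 85.7) / 54.5 = 2.57248
log10(2.57248) = 0.410352
Cc * H / (1 + e0) = 0.34 * 2.7 / (1 + 0.61) = 0.570186
Sc = 0.570186 * 0.410352
Sc = 0.234 m


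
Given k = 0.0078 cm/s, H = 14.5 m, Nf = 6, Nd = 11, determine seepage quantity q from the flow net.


Result: 0.0006169 m^3/s per m

Derivation:
Convert k to m/s for unit consistency with H:
k = 0.0078 cm/s = 0.0078 / 100 m/s = 7.8e-05 m/s
Using q = k * H * Nf / Nd
Nf / Nd = 6 / 11 = 0.5455
q = 7.8e-05 * 14.5 * 0.5455
q = 0.0006169 m^3/s per m


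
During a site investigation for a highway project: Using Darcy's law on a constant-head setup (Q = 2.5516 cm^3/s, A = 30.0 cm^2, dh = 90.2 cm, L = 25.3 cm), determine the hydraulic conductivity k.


Compute hydraulic gradient:
i = dh / L = 90.2 / 25.3 = 3.56522
Then apply Darcy's law:
k = Q / (A * i)
k = 2.5516 / (30.0 * 3.56522)
k = 2.5516 / 106.957
k = 0.023856 cm/s


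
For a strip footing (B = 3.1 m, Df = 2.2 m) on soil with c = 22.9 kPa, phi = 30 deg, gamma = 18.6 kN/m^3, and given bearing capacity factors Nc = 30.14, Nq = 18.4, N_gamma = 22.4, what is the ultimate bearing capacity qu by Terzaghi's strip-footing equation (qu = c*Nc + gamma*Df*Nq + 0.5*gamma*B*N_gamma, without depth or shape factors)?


Compute qu = c*Nc + gamma*Df*Nq + 0.5*gamma*B*N_gamma
Term 1: 22.9 * 30.14 = 690.206
Term 2: 18.6 * 2.2 * 18.4 = 752.928
Term 3: 0.5 * 18.6 * 3.1 * 22.4 = 645.792
qu = 690.206 + 752.928 + 645.792
qu = 2088.93 kPa


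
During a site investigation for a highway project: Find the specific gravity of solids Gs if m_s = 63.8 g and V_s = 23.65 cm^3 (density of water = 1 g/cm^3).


Using Gs = m_s / (V_s * rho_w)
Since rho_w = 1 g/cm^3:
Gs = 63.8 / 23.65
Gs = 2.698


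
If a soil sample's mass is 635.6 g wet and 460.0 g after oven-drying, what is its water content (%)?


Result: 38.17 %

Derivation:
Using w = (m_wet - m_dry) / m_dry * 100
m_wet - m_dry = 635.6 - 460.0 = 175.6 g
w = 175.6 / 460.0 * 100
w = 38.17 %


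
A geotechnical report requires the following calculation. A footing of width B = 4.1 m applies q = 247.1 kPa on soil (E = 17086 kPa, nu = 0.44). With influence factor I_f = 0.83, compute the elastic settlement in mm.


Using Se = q * B * (1 - nu^2) * I_f / E
1 - nu^2 = 1 - 0.44^2 = 0.8064
Se = 247.1 * 4.1 * 0.8064 * 0.83 / 17086
Se = 0.039687 m
Convert to mm: Se = 0.039687 * 1000 = 39.687 mm


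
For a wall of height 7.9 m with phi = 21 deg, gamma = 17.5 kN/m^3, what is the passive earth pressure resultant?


Result: 1156.1 kN/m

Derivation:
Compute passive earth pressure coefficient:
Kp = tan^2(45 + phi/2) = tan^2(55.5) = 2.117051
Compute passive force:
Pp = 0.5 * Kp * gamma * H^2
Pp = 0.5 * 2.117051 * 17.5 * 7.9^2
Pp = 1156.1 kN/m


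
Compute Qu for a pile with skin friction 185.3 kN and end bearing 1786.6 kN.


Result: 1971.9 kN

Derivation:
Using Qu = Qf + Qb
Qu = 185.3 + 1786.6
Qu = 1971.9 kN


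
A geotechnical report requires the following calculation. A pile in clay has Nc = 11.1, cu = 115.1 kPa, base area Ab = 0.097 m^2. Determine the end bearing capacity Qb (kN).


Using Qb = Nc * cu * Ab
Qb = 11.1 * 115.1 * 0.097
Qb = 123.93 kN


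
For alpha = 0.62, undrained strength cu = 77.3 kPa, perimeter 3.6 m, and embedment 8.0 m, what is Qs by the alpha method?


Using Qs = alpha * cu * perimeter * L
Qs = 0.62 * 77.3 * 3.6 * 8.0
Qs = 1380.27 kN


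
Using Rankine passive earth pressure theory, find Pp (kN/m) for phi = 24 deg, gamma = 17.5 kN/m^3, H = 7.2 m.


Compute passive earth pressure coefficient:
Kp = tan^2(45 + phi/2) = tan^2(57.0) = 2.371184
Compute passive force:
Pp = 0.5 * Kp * gamma * H^2
Pp = 0.5 * 2.371184 * 17.5 * 7.2^2
Pp = 1075.57 kN/m


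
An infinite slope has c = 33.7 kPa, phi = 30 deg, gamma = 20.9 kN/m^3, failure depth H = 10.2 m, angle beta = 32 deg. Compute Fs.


Using Fs = c / (gamma*H*sin(beta)*cos(beta)) + tan(phi)/tan(beta)
Cohesion contribution = 33.7 / (20.9*10.2*sin(32)*cos(32))
Cohesion contribution = 0.351766
Friction contribution = tan(30)/tan(32) = 0.923954
Fs = 0.351766 + 0.923954
Fs = 1.276


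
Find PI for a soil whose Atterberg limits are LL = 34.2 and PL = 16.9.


Result: 17.3

Derivation:
Using PI = LL - PL
PI = 34.2 - 16.9
PI = 17.3


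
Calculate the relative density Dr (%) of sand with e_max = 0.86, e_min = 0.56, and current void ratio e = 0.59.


Using Dr = (e_max - e) / (e_max - e_min) * 100
e_max - e = 0.86 - 0.59 = 0.27
e_max - e_min = 0.86 - 0.56 = 0.3
Dr = 0.27 / 0.3 * 100
Dr = 90.0 %


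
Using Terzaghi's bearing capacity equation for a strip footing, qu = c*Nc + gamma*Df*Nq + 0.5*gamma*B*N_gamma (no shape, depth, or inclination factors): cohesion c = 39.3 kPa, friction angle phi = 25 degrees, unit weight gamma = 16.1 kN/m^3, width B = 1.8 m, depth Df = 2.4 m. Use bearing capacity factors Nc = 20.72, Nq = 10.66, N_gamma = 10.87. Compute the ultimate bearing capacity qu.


Compute qu = c*Nc + gamma*Df*Nq + 0.5*gamma*B*N_gamma
Term 1: 39.3 * 20.72 = 814.296
Term 2: 16.1 * 2.4 * 10.66 = 411.9024
Term 3: 0.5 * 16.1 * 1.8 * 10.87 = 157.5063
qu = 814.296 + 411.9024 + 157.5063
qu = 1383.7 kPa


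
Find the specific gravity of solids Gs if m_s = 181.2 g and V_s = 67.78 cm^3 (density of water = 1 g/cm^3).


Using Gs = m_s / (V_s * rho_w)
Since rho_w = 1 g/cm^3:
Gs = 181.2 / 67.78
Gs = 2.673


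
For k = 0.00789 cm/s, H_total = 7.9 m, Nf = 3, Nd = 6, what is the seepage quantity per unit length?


Convert k to m/s for unit consistency with H:
k = 0.00789 cm/s = 0.00789 / 100 m/s = 7.89e-05 m/s
Using q = k * H * Nf / Nd
Nf / Nd = 3 / 6 = 0.5
q = 7.89e-05 * 7.9 * 0.5
q = 0.0003117 m^3/s per m


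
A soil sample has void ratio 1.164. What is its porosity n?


Using the relation n = e / (1 + e)
n = 1.164 / (1 + 1.164)
n = 1.164 / 2.164
n = 0.5379


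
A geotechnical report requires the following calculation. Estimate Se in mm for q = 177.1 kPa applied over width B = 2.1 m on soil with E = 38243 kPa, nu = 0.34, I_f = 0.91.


Result: 7.827 mm

Derivation:
Using Se = q * B * (1 - nu^2) * I_f / E
1 - nu^2 = 1 - 0.34^2 = 0.8844
Se = 177.1 * 2.1 * 0.8844 * 0.91 / 38243
Se = 0.007827 m
Convert to mm: Se = 0.007827 * 1000 = 7.827 mm


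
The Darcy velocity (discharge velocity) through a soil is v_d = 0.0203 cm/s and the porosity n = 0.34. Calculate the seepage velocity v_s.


Using v_s = v_d / n
v_s = 0.0203 / 0.34
v_s = 0.05971 cm/s


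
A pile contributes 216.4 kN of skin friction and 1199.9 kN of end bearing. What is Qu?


Using Qu = Qf + Qb
Qu = 216.4 + 1199.9
Qu = 1416.3 kN


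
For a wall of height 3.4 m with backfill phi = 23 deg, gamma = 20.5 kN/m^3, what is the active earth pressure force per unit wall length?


Result: 51.91 kN/m

Derivation:
Compute active earth pressure coefficient:
Ka = tan^2(45 - phi/2) = tan^2(33.5) = 0.438092
Compute active force:
Pa = 0.5 * Ka * gamma * H^2
Pa = 0.5 * 0.438092 * 20.5 * 3.4^2
Pa = 51.91 kN/m


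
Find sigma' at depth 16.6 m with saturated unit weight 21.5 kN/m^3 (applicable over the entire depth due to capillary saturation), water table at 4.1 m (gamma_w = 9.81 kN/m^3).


Total stress = gamma_sat * depth
sigma = 21.5 * 16.6 = 356.9 kPa
Pore water pressure u = gamma_w * (depth - d_wt)
u = 9.81 * (16.6 - 4.1) = 122.625 kPa
Effective stress = sigma - u
sigma' = 356.9 - 122.625 = 234.28 kPa


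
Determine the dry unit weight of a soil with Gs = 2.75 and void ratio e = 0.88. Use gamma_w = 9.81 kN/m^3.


Using gamma_d = Gs * gamma_w / (1 + e)
gamma_d = 2.75 * 9.81 / (1 + 0.88)
gamma_d = 2.75 * 9.81 / 1.88
gamma_d = 14.35 kN/m^3


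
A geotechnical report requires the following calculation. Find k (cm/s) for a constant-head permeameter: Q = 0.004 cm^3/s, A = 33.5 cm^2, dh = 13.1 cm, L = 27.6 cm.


Compute hydraulic gradient:
i = dh / L = 13.1 / 27.6 = 0.474638
Then apply Darcy's law:
k = Q / (A * i)
k = 0.004 / (33.5 * 0.474638)
k = 0.004 / 15.9004
k = 0.000252 cm/s


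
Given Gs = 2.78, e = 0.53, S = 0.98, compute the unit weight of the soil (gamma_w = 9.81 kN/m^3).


Using gamma = gamma_w * (Gs + S*e) / (1 + e)
Numerator: Gs + S*e = 2.78 + 0.98*0.53 = 3.2994
Denominator: 1 + e = 1 + 0.53 = 1.53
gamma = 9.81 * 3.2994 / 1.53
gamma = 21.155 kN/m^3


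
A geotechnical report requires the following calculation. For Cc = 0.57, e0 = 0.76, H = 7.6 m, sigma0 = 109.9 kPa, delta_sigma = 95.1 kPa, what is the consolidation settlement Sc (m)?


Result: 0.6664 m

Derivation:
Using Sc = Cc * H / (1 + e0) * log10((sigma0 + delta_sigma) / sigma0)
Stress ratio = (109.9 + 95.1) / 109.9 = 1.86533
log10(1.86533) = 0.270756
Cc * H / (1 + e0) = 0.57 * 7.6 / (1 + 0.76) = 2.46136
Sc = 2.46136 * 0.270756
Sc = 0.6664 m


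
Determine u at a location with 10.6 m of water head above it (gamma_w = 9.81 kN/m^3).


Using u = gamma_w * h_w
u = 9.81 * 10.6
u = 103.99 kPa


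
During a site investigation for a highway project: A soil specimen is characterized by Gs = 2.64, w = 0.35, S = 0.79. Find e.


Using the relation e = Gs * w / S
e = 2.64 * 0.35 / 0.79
e = 1.1696


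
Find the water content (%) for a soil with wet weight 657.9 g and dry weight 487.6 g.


Using w = (m_wet - m_dry) / m_dry * 100
m_wet - m_dry = 657.9 - 487.6 = 170.3 g
w = 170.3 / 487.6 * 100
w = 34.93 %


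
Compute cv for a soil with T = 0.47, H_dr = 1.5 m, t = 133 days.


Using cv = T * H_dr^2 / t
H_dr^2 = 1.5^2 = 2.25
cv = 0.47 * 2.25 / 133
cv = 0.00795 m^2/day


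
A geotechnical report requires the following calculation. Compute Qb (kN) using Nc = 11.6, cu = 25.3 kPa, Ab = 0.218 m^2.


Result: 63.98 kN

Derivation:
Using Qb = Nc * cu * Ab
Qb = 11.6 * 25.3 * 0.218
Qb = 63.98 kN


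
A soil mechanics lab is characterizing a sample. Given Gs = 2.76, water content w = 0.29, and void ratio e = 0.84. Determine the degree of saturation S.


Using S = Gs * w / e
S = 2.76 * 0.29 / 0.84
S = 0.9529


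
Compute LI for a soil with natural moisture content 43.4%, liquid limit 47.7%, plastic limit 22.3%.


First compute the plasticity index:
PI = LL - PL = 47.7 - 22.3 = 25.4
Then compute the liquidity index:
LI = (w - PL) / PI
LI = (43.4 - 22.3) / 25.4
LI = 0.831


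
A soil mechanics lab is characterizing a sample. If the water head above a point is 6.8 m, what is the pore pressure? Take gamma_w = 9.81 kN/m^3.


Using u = gamma_w * h_w
u = 9.81 * 6.8
u = 66.71 kPa


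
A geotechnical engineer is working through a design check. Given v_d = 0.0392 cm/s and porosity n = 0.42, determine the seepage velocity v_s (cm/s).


Result: 0.09333 cm/s

Derivation:
Using v_s = v_d / n
v_s = 0.0392 / 0.42
v_s = 0.09333 cm/s


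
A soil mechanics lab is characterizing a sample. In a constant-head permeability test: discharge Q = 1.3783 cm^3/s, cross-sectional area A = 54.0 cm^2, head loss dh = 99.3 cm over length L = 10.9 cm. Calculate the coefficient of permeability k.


Compute hydraulic gradient:
i = dh / L = 99.3 / 10.9 = 9.11009
Then apply Darcy's law:
k = Q / (A * i)
k = 1.3783 / (54.0 * 9.11009)
k = 1.3783 / 491.945
k = 0.002802 cm/s


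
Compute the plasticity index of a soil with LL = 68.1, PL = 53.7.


Using PI = LL - PL
PI = 68.1 - 53.7
PI = 14.4


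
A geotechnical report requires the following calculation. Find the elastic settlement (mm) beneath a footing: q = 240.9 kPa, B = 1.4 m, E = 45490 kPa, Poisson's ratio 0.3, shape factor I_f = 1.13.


Using Se = q * B * (1 - nu^2) * I_f / E
1 - nu^2 = 1 - 0.3^2 = 0.91
Se = 240.9 * 1.4 * 0.91 * 1.13 / 45490
Se = 0.007624 m
Convert to mm: Se = 0.007624 * 1000 = 7.624 mm


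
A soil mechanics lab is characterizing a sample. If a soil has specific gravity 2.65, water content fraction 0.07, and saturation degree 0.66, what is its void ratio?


Result: 0.2811

Derivation:
Using the relation e = Gs * w / S
e = 2.65 * 0.07 / 0.66
e = 0.2811


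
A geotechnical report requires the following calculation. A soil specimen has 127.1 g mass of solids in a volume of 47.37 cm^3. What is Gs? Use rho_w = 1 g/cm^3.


Result: 2.683

Derivation:
Using Gs = m_s / (V_s * rho_w)
Since rho_w = 1 g/cm^3:
Gs = 127.1 / 47.37
Gs = 2.683


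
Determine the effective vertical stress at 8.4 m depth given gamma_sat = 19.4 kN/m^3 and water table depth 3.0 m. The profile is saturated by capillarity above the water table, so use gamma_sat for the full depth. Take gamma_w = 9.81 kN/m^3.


Total stress = gamma_sat * depth
sigma = 19.4 * 8.4 = 162.96 kPa
Pore water pressure u = gamma_w * (depth - d_wt)
u = 9.81 * (8.4 - 3.0) = 52.974 kPa
Effective stress = sigma - u
sigma' = 162.96 - 52.974 = 109.99 kPa


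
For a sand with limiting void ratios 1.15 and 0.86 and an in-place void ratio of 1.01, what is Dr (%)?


Using Dr = (e_max - e) / (e_max - e_min) * 100
e_max - e = 1.15 - 1.01 = 0.14
e_max - e_min = 1.15 - 0.86 = 0.29
Dr = 0.14 / 0.29 * 100
Dr = 48.28 %


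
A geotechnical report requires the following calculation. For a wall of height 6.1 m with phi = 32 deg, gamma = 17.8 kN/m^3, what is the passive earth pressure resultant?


Compute passive earth pressure coefficient:
Kp = tan^2(45 + phi/2) = tan^2(61.0) = 3.254588
Compute passive force:
Pp = 0.5 * Kp * gamma * H^2
Pp = 0.5 * 3.254588 * 17.8 * 6.1^2
Pp = 1077.82 kN/m


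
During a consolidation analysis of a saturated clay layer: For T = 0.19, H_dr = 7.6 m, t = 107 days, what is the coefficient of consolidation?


Using cv = T * H_dr^2 / t
H_dr^2 = 7.6^2 = 57.76
cv = 0.19 * 57.76 / 107
cv = 0.10256 m^2/day


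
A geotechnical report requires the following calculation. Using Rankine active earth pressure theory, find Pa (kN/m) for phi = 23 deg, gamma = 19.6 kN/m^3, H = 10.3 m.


Compute active earth pressure coefficient:
Ka = tan^2(45 - phi/2) = tan^2(33.5) = 0.438092
Compute active force:
Pa = 0.5 * Ka * gamma * H^2
Pa = 0.5 * 0.438092 * 19.6 * 10.3^2
Pa = 455.48 kN/m


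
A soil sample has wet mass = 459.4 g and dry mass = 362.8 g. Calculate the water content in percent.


Result: 26.63 %

Derivation:
Using w = (m_wet - m_dry) / m_dry * 100
m_wet - m_dry = 459.4 - 362.8 = 96.6 g
w = 96.6 / 362.8 * 100
w = 26.63 %


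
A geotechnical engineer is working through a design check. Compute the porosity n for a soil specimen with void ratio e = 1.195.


Using the relation n = e / (1 + e)
n = 1.195 / (1 + 1.195)
n = 1.195 / 2.195
n = 0.5444


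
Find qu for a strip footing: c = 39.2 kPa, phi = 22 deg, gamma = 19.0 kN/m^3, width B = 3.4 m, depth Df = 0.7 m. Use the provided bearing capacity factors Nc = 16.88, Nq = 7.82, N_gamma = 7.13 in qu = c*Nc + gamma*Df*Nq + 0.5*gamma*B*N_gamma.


Compute qu = c*Nc + gamma*Df*Nq + 0.5*gamma*B*N_gamma
Term 1: 39.2 * 16.88 = 661.696
Term 2: 19.0 * 0.7 * 7.82 = 104.006
Term 3: 0.5 * 19.0 * 3.4 * 7.13 = 230.299
qu = 661.696 + 104.006 + 230.299
qu = 996.0 kPa


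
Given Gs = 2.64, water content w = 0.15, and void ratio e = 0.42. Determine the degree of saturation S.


Result: 0.9429

Derivation:
Using S = Gs * w / e
S = 2.64 * 0.15 / 0.42
S = 0.9429


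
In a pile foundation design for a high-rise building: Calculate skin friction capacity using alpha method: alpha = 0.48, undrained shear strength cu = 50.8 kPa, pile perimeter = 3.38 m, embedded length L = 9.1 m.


Using Qs = alpha * cu * perimeter * L
Qs = 0.48 * 50.8 * 3.38 * 9.1
Qs = 750.0 kN


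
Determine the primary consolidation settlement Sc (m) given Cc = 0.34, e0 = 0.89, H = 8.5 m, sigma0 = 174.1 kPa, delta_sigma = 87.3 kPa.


Using Sc = Cc * H / (1 + e0) * log10((sigma0 + delta_sigma) / sigma0)
Stress ratio = (174.1 + 87.3) / 174.1 = 1.50144
log10(1.50144) = 0.176507
Cc * H / (1 + e0) = 0.34 * 8.5 / (1 + 0.89) = 1.5291
Sc = 1.5291 * 0.176507
Sc = 0.2699 m


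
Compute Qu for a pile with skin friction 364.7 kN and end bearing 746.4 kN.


Using Qu = Qf + Qb
Qu = 364.7 + 746.4
Qu = 1111.1 kN


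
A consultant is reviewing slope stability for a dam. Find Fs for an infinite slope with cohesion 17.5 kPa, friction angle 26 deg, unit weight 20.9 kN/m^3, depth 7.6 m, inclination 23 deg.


Using Fs = c / (gamma*H*sin(beta)*cos(beta)) + tan(phi)/tan(beta)
Cohesion contribution = 17.5 / (20.9*7.6*sin(23)*cos(23))
Cohesion contribution = 0.306319
Friction contribution = tan(26)/tan(23) = 1.14903
Fs = 0.306319 + 1.14903
Fs = 1.455


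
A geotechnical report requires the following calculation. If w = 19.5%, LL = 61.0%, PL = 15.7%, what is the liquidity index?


Result: 0.084

Derivation:
First compute the plasticity index:
PI = LL - PL = 61.0 - 15.7 = 45.3
Then compute the liquidity index:
LI = (w - PL) / PI
LI = (19.5 - 15.7) / 45.3
LI = 0.084


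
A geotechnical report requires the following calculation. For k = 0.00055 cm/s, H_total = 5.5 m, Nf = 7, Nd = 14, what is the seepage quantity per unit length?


Convert k to m/s for unit consistency with H:
k = 0.00055 cm/s = 0.00055 / 100 m/s = 5.5e-06 m/s
Using q = k * H * Nf / Nd
Nf / Nd = 7 / 14 = 0.5
q = 5.5e-06 * 5.5 * 0.5
q = 1.513e-05 m^3/s per m


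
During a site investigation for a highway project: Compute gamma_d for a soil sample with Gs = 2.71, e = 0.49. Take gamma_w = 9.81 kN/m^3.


Result: 17.842 kN/m^3

Derivation:
Using gamma_d = Gs * gamma_w / (1 + e)
gamma_d = 2.71 * 9.81 / (1 + 0.49)
gamma_d = 2.71 * 9.81 / 1.49
gamma_d = 17.842 kN/m^3


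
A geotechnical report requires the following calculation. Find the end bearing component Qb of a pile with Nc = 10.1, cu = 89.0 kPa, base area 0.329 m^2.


Result: 295.74 kN

Derivation:
Using Qb = Nc * cu * Ab
Qb = 10.1 * 89.0 * 0.329
Qb = 295.74 kN


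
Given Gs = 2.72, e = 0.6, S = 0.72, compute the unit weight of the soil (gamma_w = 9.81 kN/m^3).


Result: 19.326 kN/m^3

Derivation:
Using gamma = gamma_w * (Gs + S*e) / (1 + e)
Numerator: Gs + S*e = 2.72 + 0.72*0.6 = 3.152
Denominator: 1 + e = 1 + 0.6 = 1.6
gamma = 9.81 * 3.152 / 1.6
gamma = 19.326 kN/m^3


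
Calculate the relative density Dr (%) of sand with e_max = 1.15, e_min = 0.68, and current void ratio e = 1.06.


Using Dr = (e_max - e) / (e_max - e_min) * 100
e_max - e = 1.15 - 1.06 = 0.09
e_max - e_min = 1.15 - 0.68 = 0.47
Dr = 0.09 / 0.47 * 100
Dr = 19.15 %


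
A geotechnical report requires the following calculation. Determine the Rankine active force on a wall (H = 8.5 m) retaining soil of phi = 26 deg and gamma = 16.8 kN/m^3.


Result: 236.97 kN/m

Derivation:
Compute active earth pressure coefficient:
Ka = tan^2(45 - phi/2) = tan^2(32.0) = 0.390462
Compute active force:
Pa = 0.5 * Ka * gamma * H^2
Pa = 0.5 * 0.390462 * 16.8 * 8.5^2
Pa = 236.97 kN/m


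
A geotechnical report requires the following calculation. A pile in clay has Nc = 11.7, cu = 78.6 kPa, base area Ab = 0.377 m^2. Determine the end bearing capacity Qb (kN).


Result: 346.7 kN

Derivation:
Using Qb = Nc * cu * Ab
Qb = 11.7 * 78.6 * 0.377
Qb = 346.7 kN


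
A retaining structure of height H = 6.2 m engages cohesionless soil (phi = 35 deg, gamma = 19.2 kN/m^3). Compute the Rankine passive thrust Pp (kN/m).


Compute passive earth pressure coefficient:
Kp = tan^2(45 + phi/2) = tan^2(62.5) = 3.690172
Compute passive force:
Pp = 0.5 * Kp * gamma * H^2
Pp = 0.5 * 3.690172 * 19.2 * 6.2^2
Pp = 1361.76 kN/m


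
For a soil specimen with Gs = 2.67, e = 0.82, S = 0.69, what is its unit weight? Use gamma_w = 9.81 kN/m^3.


Result: 17.441 kN/m^3

Derivation:
Using gamma = gamma_w * (Gs + S*e) / (1 + e)
Numerator: Gs + S*e = 2.67 + 0.69*0.82 = 3.2358
Denominator: 1 + e = 1 + 0.82 = 1.82
gamma = 9.81 * 3.2358 / 1.82
gamma = 17.441 kN/m^3


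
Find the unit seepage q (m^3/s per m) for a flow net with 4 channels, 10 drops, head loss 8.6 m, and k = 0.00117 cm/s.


Result: 4.025e-05 m^3/s per m

Derivation:
Convert k to m/s for unit consistency with H:
k = 0.00117 cm/s = 0.00117 / 100 m/s = 1.17e-05 m/s
Using q = k * H * Nf / Nd
Nf / Nd = 4 / 10 = 0.4
q = 1.17e-05 * 8.6 * 0.4
q = 4.025e-05 m^3/s per m


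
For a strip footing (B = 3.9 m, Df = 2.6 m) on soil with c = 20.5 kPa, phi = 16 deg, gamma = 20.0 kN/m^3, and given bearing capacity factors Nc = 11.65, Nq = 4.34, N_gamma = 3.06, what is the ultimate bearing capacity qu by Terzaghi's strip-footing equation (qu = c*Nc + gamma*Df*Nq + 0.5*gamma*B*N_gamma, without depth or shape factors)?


Compute qu = c*Nc + gamma*Df*Nq + 0.5*gamma*B*N_gamma
Term 1: 20.5 * 11.65 = 238.825
Term 2: 20.0 * 2.6 * 4.34 = 225.68
Term 3: 0.5 * 20.0 * 3.9 * 3.06 = 119.34
qu = 238.825 + 225.68 + 119.34
qu = 583.85 kPa


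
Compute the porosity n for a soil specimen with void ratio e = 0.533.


Using the relation n = e / (1 + e)
n = 0.533 / (1 + 0.533)
n = 0.533 / 1.533
n = 0.3477


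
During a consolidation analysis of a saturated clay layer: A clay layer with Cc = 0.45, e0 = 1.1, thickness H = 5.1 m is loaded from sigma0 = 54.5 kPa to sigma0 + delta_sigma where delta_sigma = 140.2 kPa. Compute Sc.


Result: 0.6043 m

Derivation:
Using Sc = Cc * H / (1 + e0) * log10((sigma0 + delta_sigma) / sigma0)
Stress ratio = (54.5 + 140.2) / 54.5 = 3.57248
log10(3.57248) = 0.552969
Cc * H / (1 + e0) = 0.45 * 5.1 / (1 + 1.1) = 1.09286
Sc = 1.09286 * 0.552969
Sc = 0.6043 m


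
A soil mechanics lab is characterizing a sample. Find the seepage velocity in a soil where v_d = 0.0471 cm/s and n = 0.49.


Result: 0.09612 cm/s

Derivation:
Using v_s = v_d / n
v_s = 0.0471 / 0.49
v_s = 0.09612 cm/s


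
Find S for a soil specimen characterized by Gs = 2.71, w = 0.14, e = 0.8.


Using S = Gs * w / e
S = 2.71 * 0.14 / 0.8
S = 0.4743


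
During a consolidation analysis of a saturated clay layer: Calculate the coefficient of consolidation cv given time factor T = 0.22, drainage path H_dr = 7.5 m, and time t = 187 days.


Using cv = T * H_dr^2 / t
H_dr^2 = 7.5^2 = 56.25
cv = 0.22 * 56.25 / 187
cv = 0.06618 m^2/day


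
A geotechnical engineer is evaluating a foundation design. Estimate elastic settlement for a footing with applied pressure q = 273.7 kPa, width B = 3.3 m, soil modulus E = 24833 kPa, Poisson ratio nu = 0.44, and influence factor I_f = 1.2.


Using Se = q * B * (1 - nu^2) * I_f / E
1 - nu^2 = 1 - 0.44^2 = 0.8064
Se = 273.7 * 3.3 * 0.8064 * 1.2 / 24833
Se = 0.035196 m
Convert to mm: Se = 0.035196 * 1000 = 35.196 mm


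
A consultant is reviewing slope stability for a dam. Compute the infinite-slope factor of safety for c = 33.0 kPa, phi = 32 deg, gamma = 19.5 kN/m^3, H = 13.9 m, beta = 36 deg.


Result: 1.116

Derivation:
Using Fs = c / (gamma*H*sin(beta)*cos(beta)) + tan(phi)/tan(beta)
Cohesion contribution = 33.0 / (19.5*13.9*sin(36)*cos(36))
Cohesion contribution = 0.256028
Friction contribution = tan(32)/tan(36) = 0.860059
Fs = 0.256028 + 0.860059
Fs = 1.116


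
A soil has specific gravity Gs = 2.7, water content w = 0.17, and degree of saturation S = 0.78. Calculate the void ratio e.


Using the relation e = Gs * w / S
e = 2.7 * 0.17 / 0.78
e = 0.5885


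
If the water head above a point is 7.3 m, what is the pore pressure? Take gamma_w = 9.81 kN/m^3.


Using u = gamma_w * h_w
u = 9.81 * 7.3
u = 71.61 kPa


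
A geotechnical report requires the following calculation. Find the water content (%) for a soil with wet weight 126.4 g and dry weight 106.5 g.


Using w = (m_wet - m_dry) / m_dry * 100
m_wet - m_dry = 126.4 - 106.5 = 19.9 g
w = 19.9 / 106.5 * 100
w = 18.69 %


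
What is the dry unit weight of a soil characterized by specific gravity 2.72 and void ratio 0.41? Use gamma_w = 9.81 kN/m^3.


Using gamma_d = Gs * gamma_w / (1 + e)
gamma_d = 2.72 * 9.81 / (1 + 0.41)
gamma_d = 2.72 * 9.81 / 1.41
gamma_d = 18.924 kN/m^3


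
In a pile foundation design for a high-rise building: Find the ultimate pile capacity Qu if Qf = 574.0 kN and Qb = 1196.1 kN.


Result: 1770.1 kN

Derivation:
Using Qu = Qf + Qb
Qu = 574.0 + 1196.1
Qu = 1770.1 kN


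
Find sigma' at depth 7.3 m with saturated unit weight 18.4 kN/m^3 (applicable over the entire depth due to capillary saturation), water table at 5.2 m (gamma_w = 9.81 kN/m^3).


Result: 113.72 kPa

Derivation:
Total stress = gamma_sat * depth
sigma = 18.4 * 7.3 = 134.32 kPa
Pore water pressure u = gamma_w * (depth - d_wt)
u = 9.81 * (7.3 - 5.2) = 20.601 kPa
Effective stress = sigma - u
sigma' = 134.32 - 20.601 = 113.72 kPa
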